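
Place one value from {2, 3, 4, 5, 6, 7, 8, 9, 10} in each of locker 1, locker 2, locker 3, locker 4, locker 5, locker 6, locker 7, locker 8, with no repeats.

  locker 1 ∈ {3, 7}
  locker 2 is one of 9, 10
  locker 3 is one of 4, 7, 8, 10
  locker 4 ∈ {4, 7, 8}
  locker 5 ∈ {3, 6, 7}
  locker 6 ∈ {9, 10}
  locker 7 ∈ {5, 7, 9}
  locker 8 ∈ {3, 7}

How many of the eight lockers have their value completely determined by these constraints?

The 8 variables together cover exactly {3, 4, 5, 6, 7, 8, 9, 10} — 8 values for 8 variables — and 5 appears only in locker 7's list, so locker 7 = 5.
Among the 7 still-open variables, 6 fits only locker 5 (and all 7 values in {3, 4, 6, 7, 8, 9, 10} must be used), so locker 5 = 6.
locker 1 and locker 8 between them cover only {3, 7} — a naked pair. Remove those values from locker 3, locker 4.
locker 2 and locker 6 between them cover only {9, 10} — a naked pair. Remove those values from locker 3.
Determined: locker 5=6, locker 7=5. The other lockers each still have more than one consistent value. That makes 2.

2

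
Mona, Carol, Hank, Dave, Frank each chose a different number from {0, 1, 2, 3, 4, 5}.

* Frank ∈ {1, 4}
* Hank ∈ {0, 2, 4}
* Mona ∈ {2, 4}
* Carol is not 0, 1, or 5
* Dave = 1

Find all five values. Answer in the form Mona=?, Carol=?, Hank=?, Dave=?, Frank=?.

Mona=2, Carol=3, Hank=0, Dave=1, Frank=4

Dave must be 1 (only option left). Remove 1 from Frank.
Frank has just one choice, so Frank = 4. Eliminate 4 elsewhere: Mona, Carol, Hank.
Mona's domain is down to {2}, so Mona = 2. Strike 2 from Carol, Hank.
Carol has just one choice, so Carol = 3.
Hank has just one choice, so Hank = 0.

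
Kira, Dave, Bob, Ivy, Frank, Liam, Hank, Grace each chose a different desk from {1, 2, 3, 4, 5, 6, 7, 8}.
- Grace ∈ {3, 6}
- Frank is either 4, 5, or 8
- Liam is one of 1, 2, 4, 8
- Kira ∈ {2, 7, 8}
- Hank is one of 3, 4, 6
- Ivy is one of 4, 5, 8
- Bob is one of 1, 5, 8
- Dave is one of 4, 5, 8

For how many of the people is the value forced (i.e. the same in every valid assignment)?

The 8 variables together cover exactly {1, 2, 3, 4, 5, 6, 7, 8} — 8 values for 8 variables — and 7 appears only in Kira's list, so Kira = 7.
Among the 7 still-open variables, 2 fits only Liam (and all 7 values in {1, 2, 3, 4, 5, 6, 8} must be used), so Liam = 2.
The 6 still-open variables draw from only 6 values {1, 3, 4, 5, 6, 8}, so each is used; only Bob can be 1, hence Bob = 1.
The 3 variables Dave, Ivy, Frank are confined to {4, 5, 8}, which locks those values in; drop them from Hank.
Determined: Kira=7, Bob=1, Liam=2. The other people each still have more than one consistent value. That makes 3.

3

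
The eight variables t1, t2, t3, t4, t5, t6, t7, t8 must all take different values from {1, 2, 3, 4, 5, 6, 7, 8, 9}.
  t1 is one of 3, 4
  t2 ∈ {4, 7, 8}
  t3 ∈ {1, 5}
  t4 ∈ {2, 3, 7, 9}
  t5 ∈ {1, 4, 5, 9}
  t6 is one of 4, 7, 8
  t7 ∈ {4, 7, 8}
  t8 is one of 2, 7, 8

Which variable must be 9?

t2, t6, t7 share exactly the 3 values {4, 7, 8}; by pigeonhole those values go to them, so strike 4, 7, 8 from t1, t4, t5, t8.
t1's domain is down to {3}, so t1 = 3. Strike 3 from t4.
t8 has just one choice, so t8 = 2. Strike 2 from t4.
So 9 goes to t4.

t4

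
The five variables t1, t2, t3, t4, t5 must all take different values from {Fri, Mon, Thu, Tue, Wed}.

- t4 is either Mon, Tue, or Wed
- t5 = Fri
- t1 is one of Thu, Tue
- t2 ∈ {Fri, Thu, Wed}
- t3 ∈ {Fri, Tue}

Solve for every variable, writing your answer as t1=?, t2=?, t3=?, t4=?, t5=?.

t1=Thu, t2=Wed, t3=Tue, t4=Mon, t5=Fri

t5 has just one choice, so t5 = Fri. Strike Fri from t2, t3.
That leaves t3 = Tue. Remove Tue from t1, t4.
t1 must be Thu (only option left). Remove Thu from t2.
t2's domain is down to {Wed}, so t2 = Wed. Eliminate Wed elsewhere: t4.
t4's domain is down to {Mon}, so t4 = Mon.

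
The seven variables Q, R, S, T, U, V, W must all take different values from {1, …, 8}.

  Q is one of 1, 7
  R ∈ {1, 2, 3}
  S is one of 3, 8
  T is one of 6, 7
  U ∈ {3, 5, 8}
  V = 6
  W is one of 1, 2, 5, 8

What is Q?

V has just one choice, so V = 6. Eliminate 6 elsewhere: T.
That leaves T = 7. Eliminate 7 elsewhere: Q.
So Q = 1.

1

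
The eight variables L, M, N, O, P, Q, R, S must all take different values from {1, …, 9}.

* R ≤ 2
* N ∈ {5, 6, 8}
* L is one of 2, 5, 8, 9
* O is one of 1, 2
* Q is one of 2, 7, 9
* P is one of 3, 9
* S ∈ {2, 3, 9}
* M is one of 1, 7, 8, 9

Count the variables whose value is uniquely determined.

The 8 variables draw from only 8 values {1, 2, 3, 5, 6, 7, 8, 9}, so each is used; only N can be 6, hence N = 6.
The 7 still-open variables together cover exactly {1, 2, 3, 5, 7, 8, 9} — 7 values for 7 variables — and 5 appears only in L's list, so L = 5.
Among the 6 still-open variables, 8 fits only M (and all 6 values in {1, 2, 3, 7, 8, 9} must be used), so M = 8.
The 5 still-open variables together cover exactly {1, 2, 3, 7, 9} — 5 values for 5 variables — and 7 appears only in Q's list, so Q = 7.
O and R share exactly the 2 values {1, 2}; by pigeonhole those values go to them, so strike 1, 2 from S.
Determined: L=5, M=8, N=6, Q=7. The other variables each still have more than one consistent value. That makes 4.

4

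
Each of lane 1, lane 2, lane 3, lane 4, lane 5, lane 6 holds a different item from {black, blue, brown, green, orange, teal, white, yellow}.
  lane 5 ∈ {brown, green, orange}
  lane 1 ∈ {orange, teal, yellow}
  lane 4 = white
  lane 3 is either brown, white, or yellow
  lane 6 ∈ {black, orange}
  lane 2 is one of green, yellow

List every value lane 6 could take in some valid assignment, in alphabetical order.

black, orange

lane 4 must be white (only option left). So lane 3 can't be white.
No further eliminations apply; lane 6 can still be any of black, orange.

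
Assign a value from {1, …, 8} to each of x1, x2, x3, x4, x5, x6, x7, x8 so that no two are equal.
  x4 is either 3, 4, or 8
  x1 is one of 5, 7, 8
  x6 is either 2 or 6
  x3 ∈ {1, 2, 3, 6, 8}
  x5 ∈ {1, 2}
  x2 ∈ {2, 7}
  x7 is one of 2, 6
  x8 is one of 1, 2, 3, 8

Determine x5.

Among the 8 variables, 4 fits only x4 (and all 8 values in {1, 2, 3, 4, 5, 6, 7, 8} must be used), so x4 = 4.
The 7 still-open variables together cover exactly {1, 2, 3, 5, 6, 7, 8} — 7 values for 7 variables — and 5 appears only in x1's list, so x1 = 5.
The 6 still-open variables together cover exactly {1, 2, 3, 6, 7, 8} — 6 values for 6 variables — and 7 appears only in x2's list, so x2 = 7.
x6 and x7 between them cover only {2, 6} — a naked pair. Remove those values from x3, x5, x8.
So x5 = 1.

1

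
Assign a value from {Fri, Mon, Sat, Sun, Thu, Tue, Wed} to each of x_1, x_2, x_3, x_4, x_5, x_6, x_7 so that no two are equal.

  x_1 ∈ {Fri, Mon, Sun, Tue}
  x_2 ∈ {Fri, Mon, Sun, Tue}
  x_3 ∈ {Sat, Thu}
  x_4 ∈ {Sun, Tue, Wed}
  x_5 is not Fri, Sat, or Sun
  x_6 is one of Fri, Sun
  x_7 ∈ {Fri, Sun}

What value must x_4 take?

Wed

Among the 7 variables, Sat fits only x_3 (and all 7 values in {Fri, Mon, Sat, Sun, Thu, Tue, Wed} must be used), so x_3 = Sat.
The 6 still-open variables draw from only 6 values {Fri, Mon, Sun, Thu, Tue, Wed}, so each is used; only x_5 can be Thu, hence x_5 = Thu.
The 5 still-open variables draw from only 5 values {Fri, Mon, Sun, Tue, Wed}, so each is used; only x_4 can be Wed, hence x_4 = Wed.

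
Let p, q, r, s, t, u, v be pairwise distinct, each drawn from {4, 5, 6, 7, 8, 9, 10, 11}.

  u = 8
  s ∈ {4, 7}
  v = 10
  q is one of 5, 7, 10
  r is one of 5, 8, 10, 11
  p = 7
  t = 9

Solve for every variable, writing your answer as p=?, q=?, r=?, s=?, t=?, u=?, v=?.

p's domain is down to {7}, so p = 7. So q, s can't be 7.
s has just one choice, so s = 4.
t must be 9 (only option left).
u's domain is down to {8}, so u = 8. Strike 8 from r.
v's domain is down to {10}, so v = 10. Strike 10 from q, r.
q has just one choice, so q = 5. Strike 5 from r.
r must be 11 (only option left).

p=7, q=5, r=11, s=4, t=9, u=8, v=10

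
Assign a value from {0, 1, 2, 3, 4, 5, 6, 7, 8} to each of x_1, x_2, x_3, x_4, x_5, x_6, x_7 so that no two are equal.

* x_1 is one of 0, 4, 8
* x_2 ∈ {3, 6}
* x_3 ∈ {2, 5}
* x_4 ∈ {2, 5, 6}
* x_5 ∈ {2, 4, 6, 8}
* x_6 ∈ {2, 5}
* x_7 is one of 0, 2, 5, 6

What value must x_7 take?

Among the 7 variables, 3 fits only x_2 (and all 7 values in {0, 2, 3, 4, 5, 6, 8} must be used), so x_2 = 3.
x_3 and x_6 share exactly the 2 values {2, 5}; by pigeonhole those values go to them, so strike 2, 5 from x_4, x_5, x_7.
x_4 has just one choice, so x_4 = 6. Strike 6 from x_5, x_7.
So x_7 = 0.

0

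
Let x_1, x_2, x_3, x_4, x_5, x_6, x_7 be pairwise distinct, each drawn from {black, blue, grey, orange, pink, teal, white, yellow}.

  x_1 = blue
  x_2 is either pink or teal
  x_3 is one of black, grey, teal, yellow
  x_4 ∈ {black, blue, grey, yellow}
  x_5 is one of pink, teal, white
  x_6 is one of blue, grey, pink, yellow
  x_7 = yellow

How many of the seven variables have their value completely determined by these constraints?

3

x_1 must be blue (only option left). Eliminate blue elsewhere: x_4, x_6.
x_7 must be yellow (only option left). Strike yellow from x_3, x_4, x_6.
Among the 5 still-open variables, white fits only x_5 (and all 5 values in {black, grey, pink, teal, white} must be used), so x_5 = white.
Determined: x_1=blue, x_5=white, x_7=yellow. The other variables each still have more than one consistent value. That makes 3.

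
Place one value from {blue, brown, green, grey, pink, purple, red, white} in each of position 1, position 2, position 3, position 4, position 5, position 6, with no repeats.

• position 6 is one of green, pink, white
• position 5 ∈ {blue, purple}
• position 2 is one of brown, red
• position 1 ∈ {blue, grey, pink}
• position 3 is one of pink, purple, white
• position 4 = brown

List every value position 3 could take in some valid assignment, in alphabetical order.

position 4 must be brown (only option left). Remove brown from position 2.
That leaves position 2 = red.
No further eliminations apply; position 3 can still be any of pink, purple, white.

pink, purple, white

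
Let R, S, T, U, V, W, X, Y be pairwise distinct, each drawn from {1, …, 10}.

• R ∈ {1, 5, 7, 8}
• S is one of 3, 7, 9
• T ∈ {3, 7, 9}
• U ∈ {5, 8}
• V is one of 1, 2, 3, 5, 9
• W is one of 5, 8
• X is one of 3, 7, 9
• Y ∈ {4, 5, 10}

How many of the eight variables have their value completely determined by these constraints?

2

The 2 variables U and W are confined to {5, 8}, which locks those values in; drop them from R, V, Y.
The 3 variables S, T, X are confined to {3, 7, 9}, which locks those values in; drop them from R, V.
R's domain is down to {1}, so R = 1. Eliminate 1 elsewhere: V.
V has just one choice, so V = 2.
Determined: R=1, V=2. The other variables each still have more than one consistent value. That makes 2.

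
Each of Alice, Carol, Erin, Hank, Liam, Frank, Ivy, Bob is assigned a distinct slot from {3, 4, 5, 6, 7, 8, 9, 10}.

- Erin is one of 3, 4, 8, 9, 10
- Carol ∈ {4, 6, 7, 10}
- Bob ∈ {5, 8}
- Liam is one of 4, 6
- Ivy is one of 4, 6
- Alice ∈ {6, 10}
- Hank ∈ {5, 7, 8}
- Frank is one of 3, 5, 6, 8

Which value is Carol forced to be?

7

The 8 variables together cover exactly {3, 4, 5, 6, 7, 8, 9, 10} — 8 values for 8 variables — and 9 appears only in Erin's list, so Erin = 9.
The 7 still-open variables draw from only 7 values {3, 4, 5, 6, 7, 8, 10}, so each is used; only Frank can be 3, hence Frank = 3.
Liam and Ivy between them cover only {4, 6} — a naked pair. Remove those values from Alice, Carol.
Alice must be 10 (only option left). Remove 10 from Carol.
So Carol = 7.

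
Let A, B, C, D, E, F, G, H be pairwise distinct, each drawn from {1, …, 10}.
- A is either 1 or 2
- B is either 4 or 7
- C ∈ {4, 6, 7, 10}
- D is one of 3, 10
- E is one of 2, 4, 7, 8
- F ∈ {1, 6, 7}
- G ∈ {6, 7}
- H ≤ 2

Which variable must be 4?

B

Among the 8 variables, 3 fits only D (and all 8 values in {1, 2, 3, 4, 6, 7, 8, 10} must be used), so D = 3.
Among the 7 still-open variables, 8 fits only E (and all 7 values in {1, 2, 4, 6, 7, 8, 10} must be used), so E = 8.
The 6 still-open variables together cover exactly {1, 2, 4, 6, 7, 10} — 6 values for 6 variables — and 10 appears only in C's list, so C = 10.
The 5 still-open variables together cover exactly {1, 2, 4, 6, 7} — 5 values for 5 variables — and 4 appears only in B's list, so B = 4.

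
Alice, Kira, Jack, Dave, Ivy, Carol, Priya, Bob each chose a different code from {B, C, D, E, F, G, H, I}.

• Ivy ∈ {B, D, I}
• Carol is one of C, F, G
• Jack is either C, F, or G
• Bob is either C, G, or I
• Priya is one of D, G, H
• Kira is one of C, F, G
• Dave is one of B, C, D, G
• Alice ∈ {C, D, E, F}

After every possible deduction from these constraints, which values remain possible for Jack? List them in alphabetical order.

C, F, G

The 8 variables together cover exactly {B, C, D, E, F, G, H, I} — 8 values for 8 variables — and E appears only in Alice's list, so Alice = E.
The 7 still-open variables together cover exactly {B, C, D, F, G, H, I} — 7 values for 7 variables — and H appears only in Priya's list, so Priya = H.
Kira, Jack, Carol between them cover only {C, F, G} — a naked triple. Remove those values from Dave, Bob.
Bob's domain is down to {I}, so Bob = I. Remove I from Ivy.
No further eliminations apply; Jack can still be any of C, F, G.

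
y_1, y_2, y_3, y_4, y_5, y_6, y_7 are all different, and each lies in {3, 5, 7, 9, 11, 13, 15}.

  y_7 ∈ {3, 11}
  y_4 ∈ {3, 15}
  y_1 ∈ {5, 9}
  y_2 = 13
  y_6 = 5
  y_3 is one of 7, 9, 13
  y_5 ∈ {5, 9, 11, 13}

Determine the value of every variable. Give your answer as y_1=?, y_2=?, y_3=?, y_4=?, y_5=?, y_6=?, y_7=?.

y_2 must be 13 (only option left). Remove 13 from y_3, y_5.
That leaves y_6 = 5. So y_1, y_5 can't be 5.
y_1 must be 9 (only option left). Eliminate 9 elsewhere: y_3, y_5.
That leaves y_3 = 7.
y_5's domain is down to {11}, so y_5 = 11. Eliminate 11 elsewhere: y_7.
y_7's domain is down to {3}, so y_7 = 3. So y_4 can't be 3.
y_4's domain is down to {15}, so y_4 = 15.

y_1=9, y_2=13, y_3=7, y_4=15, y_5=11, y_6=5, y_7=3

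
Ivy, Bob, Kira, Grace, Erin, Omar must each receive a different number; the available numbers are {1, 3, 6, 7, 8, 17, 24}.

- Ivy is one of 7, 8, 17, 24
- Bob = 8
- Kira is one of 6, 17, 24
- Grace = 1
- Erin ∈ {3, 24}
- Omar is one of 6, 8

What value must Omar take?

Bob must be 8 (only option left). So Ivy, Omar can't be 8.
So Omar = 6.

6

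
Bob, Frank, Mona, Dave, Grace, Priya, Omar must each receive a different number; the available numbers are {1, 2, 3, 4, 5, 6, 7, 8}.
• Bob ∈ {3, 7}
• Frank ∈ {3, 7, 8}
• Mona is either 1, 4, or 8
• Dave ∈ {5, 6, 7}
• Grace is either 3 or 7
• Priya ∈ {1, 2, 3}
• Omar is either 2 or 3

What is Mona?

The 2 variables Bob and Grace are confined to {3, 7}, which locks those values in; drop them from Frank, Dave, Priya, Omar.
Frank has just one choice, so Frank = 8. Eliminate 8 elsewhere: Mona.
Omar must be 2 (only option left). Strike 2 from Priya.
Priya must be 1 (only option left). Eliminate 1 elsewhere: Mona.
So Mona = 4.

4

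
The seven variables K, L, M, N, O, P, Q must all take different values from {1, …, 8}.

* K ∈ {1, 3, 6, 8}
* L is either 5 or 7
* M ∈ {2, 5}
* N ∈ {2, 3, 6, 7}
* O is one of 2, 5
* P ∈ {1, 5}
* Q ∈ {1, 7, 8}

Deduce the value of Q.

M and O share exactly the 2 values {2, 5}; by pigeonhole those values go to them, so strike 2, 5 from L, N, P.
L must be 7 (only option left). So N, Q can't be 7.
P must be 1 (only option left). So K, Q can't be 1.
So Q = 8.

8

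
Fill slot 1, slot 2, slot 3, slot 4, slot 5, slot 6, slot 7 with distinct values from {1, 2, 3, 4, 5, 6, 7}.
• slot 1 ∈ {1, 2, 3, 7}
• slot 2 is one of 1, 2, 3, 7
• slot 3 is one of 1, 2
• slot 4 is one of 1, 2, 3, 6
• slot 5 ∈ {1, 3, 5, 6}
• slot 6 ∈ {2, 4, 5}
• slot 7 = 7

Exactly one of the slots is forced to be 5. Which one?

slot 5

slot 7 has just one choice, so slot 7 = 7. Eliminate 7 elsewhere: slot 1, slot 2.
Among the 6 still-open variables, 4 fits only slot 6 (and all 6 values in {1, 2, 3, 4, 5, 6} must be used), so slot 6 = 4.
The 5 still-open variables together cover exactly {1, 2, 3, 5, 6} — 5 values for 5 variables — and 5 appears only in slot 5's list, so slot 5 = 5.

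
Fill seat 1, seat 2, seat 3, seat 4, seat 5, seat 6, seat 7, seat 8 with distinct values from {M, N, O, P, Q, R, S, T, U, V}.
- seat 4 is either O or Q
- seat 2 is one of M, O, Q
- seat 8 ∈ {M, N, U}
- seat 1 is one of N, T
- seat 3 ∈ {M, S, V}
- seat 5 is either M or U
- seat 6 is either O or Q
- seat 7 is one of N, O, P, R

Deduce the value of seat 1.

seat 4 and seat 6 share exactly the 2 values {O, Q}; by pigeonhole those values go to them, so strike O, Q from seat 2, seat 7.
seat 2's domain is down to {M}, so seat 2 = M. Strike M from seat 3, seat 5, seat 8.
seat 5 has just one choice, so seat 5 = U. Strike U from seat 8.
seat 8 must be N (only option left). Eliminate N elsewhere: seat 1, seat 7.
So seat 1 = T.

T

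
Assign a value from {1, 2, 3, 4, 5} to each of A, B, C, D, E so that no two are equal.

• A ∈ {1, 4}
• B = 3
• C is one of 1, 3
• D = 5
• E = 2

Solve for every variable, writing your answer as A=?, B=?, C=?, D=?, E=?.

B has just one choice, so B = 3. Eliminate 3 elsewhere: C.
C must be 1 (only option left). Remove 1 from A.
D's domain is down to {5}, so D = 5.
E has just one choice, so E = 2.
A must be 4 (only option left).

A=4, B=3, C=1, D=5, E=2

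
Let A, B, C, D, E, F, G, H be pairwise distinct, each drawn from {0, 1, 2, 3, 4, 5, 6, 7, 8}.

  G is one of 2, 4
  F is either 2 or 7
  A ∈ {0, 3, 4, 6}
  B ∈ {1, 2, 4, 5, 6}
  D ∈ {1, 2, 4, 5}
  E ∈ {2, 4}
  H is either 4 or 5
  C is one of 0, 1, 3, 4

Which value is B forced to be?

6

The 8 variables together cover exactly {0, 1, 2, 3, 4, 5, 6, 7} — 8 values for 8 variables — and 7 appears only in F's list, so F = 7.
E and G between them cover only {2, 4} — a naked pair. Remove those values from A, B, C, D, H.
H's domain is down to {5}, so H = 5. Remove 5 from B, D.
D must be 1 (only option left). Eliminate 1 elsewhere: B, C.
So B = 6.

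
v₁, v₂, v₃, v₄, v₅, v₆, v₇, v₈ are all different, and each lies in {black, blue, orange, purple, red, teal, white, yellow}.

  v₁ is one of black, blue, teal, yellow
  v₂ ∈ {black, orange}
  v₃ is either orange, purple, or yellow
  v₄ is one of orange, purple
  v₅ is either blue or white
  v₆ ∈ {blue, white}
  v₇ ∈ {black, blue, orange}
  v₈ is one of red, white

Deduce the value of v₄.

purple

Among the 8 variables, red fits only v₈ (and all 8 values in {black, blue, orange, purple, red, teal, white, yellow} must be used), so v₈ = red.
Among the 7 still-open variables, teal fits only v₁ (and all 7 values in {black, blue, orange, purple, teal, white, yellow} must be used), so v₁ = teal.
Among the 6 still-open variables, yellow fits only v₃ (and all 6 values in {black, blue, orange, purple, white, yellow} must be used), so v₃ = yellow.
The 5 still-open variables draw from only 5 values {black, blue, orange, purple, white}, so each is used; only v₄ can be purple, hence v₄ = purple.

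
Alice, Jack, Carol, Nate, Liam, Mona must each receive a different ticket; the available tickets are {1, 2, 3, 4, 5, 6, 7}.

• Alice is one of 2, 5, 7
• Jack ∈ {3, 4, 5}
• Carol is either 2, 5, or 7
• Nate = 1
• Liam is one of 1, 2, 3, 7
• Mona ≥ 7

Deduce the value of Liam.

Nate must be 1 (only option left). Eliminate 1 elsewhere: Liam.
That leaves Mona = 7. So Alice, Carol, Liam can't be 7.
Among the 4 still-open variables, 4 fits only Jack (and all 4 values in {2, 3, 4, 5} must be used), so Jack = 4.
The 3 still-open variables draw from only 3 values {2, 3, 5}, so each is used; only Liam can be 3, hence Liam = 3.

3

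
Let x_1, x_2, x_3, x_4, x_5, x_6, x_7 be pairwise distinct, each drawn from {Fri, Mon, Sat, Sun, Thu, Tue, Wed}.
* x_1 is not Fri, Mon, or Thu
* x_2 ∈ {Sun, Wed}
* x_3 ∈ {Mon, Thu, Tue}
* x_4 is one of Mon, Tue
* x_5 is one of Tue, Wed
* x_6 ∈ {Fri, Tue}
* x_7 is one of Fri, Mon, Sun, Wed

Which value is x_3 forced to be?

Thu

The 7 variables together cover exactly {Fri, Mon, Sat, Sun, Thu, Tue, Wed} — 7 values for 7 variables — and Sat appears only in x_1's list, so x_1 = Sat.
Among the 6 still-open variables, Thu fits only x_3 (and all 6 values in {Fri, Mon, Sun, Thu, Tue, Wed} must be used), so x_3 = Thu.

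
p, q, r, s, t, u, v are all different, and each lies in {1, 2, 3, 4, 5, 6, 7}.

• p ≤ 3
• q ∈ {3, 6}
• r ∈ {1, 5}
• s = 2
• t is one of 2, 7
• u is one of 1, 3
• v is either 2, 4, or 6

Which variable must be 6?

s must be 2 (only option left). So p, t, v can't be 2.
t must be 7 (only option left).
The 5 still-open variables draw from only 5 values {1, 3, 4, 5, 6}, so each is used; only v can be 4, hence v = 4.
Among the 4 still-open variables, 5 fits only r (and all 4 values in {1, 3, 5, 6} must be used), so r = 5.
Among the 3 still-open variables, 6 fits only q (and all 3 values in {1, 3, 6} must be used), so q = 6.

q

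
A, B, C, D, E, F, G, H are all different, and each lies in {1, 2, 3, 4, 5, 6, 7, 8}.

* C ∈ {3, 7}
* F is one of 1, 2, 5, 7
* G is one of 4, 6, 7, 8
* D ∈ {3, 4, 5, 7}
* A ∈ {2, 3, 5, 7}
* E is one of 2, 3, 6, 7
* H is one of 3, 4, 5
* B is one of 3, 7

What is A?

2

The 8 variables together cover exactly {1, 2, 3, 4, 5, 6, 7, 8} — 8 values for 8 variables — and 1 appears only in F's list, so F = 1.
The 7 still-open variables together cover exactly {2, 3, 4, 5, 6, 7, 8} — 7 values for 7 variables — and 8 appears only in G's list, so G = 8.
The 6 still-open variables draw from only 6 values {2, 3, 4, 5, 6, 7}, so each is used; only E can be 6, hence E = 6.
Among the 5 still-open variables, 2 fits only A (and all 5 values in {2, 3, 4, 5, 7} must be used), so A = 2.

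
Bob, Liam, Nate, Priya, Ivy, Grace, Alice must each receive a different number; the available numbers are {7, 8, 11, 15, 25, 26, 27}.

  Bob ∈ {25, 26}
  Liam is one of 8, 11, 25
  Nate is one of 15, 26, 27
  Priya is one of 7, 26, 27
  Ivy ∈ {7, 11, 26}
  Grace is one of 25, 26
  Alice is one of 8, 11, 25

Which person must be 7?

Among the 7 variables, 15 fits only Nate (and all 7 values in {7, 8, 11, 15, 25, 26, 27} must be used), so Nate = 15.
Among the 6 still-open variables, 27 fits only Priya (and all 6 values in {7, 8, 11, 25, 26, 27} must be used), so Priya = 27.
The 5 still-open variables together cover exactly {7, 8, 11, 25, 26} — 5 values for 5 variables — and 7 appears only in Ivy's list, so Ivy = 7.

Ivy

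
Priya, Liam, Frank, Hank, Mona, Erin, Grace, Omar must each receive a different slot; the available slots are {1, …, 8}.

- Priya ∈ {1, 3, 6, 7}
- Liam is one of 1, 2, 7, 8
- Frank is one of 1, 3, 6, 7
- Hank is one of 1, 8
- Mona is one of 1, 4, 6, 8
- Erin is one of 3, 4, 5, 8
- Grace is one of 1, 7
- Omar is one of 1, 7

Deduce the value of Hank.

The 8 variables draw from only 8 values {1, 2, 3, 4, 5, 6, 7, 8}, so each is used; only Liam can be 2, hence Liam = 2.
Among the 7 still-open variables, 5 fits only Erin (and all 7 values in {1, 3, 4, 5, 6, 7, 8} must be used), so Erin = 5.
The 6 still-open variables draw from only 6 values {1, 3, 4, 6, 7, 8}, so each is used; only Mona can be 4, hence Mona = 4.
The 5 still-open variables draw from only 5 values {1, 3, 6, 7, 8}, so each is used; only Hank can be 8, hence Hank = 8.

8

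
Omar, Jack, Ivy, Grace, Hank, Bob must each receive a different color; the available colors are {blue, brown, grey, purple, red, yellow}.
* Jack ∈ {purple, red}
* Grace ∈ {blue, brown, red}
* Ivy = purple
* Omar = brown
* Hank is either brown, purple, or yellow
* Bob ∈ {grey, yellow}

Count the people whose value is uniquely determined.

6

Omar must be brown (only option left). So Grace, Hank can't be brown.
Ivy has just one choice, so Ivy = purple. So Jack, Hank can't be purple.
Hank's domain is down to {yellow}, so Hank = yellow. Eliminate yellow elsewhere: Bob.
Bob's domain is down to {grey}, so Bob = grey.
Jack has just one choice, so Jack = red. Eliminate red elsewhere: Grace.
Grace must be blue (only option left).
Every person is fixed: Omar=brown, Jack=red, Ivy=purple, Grace=blue, Hank=yellow, Bob=grey. That makes 6.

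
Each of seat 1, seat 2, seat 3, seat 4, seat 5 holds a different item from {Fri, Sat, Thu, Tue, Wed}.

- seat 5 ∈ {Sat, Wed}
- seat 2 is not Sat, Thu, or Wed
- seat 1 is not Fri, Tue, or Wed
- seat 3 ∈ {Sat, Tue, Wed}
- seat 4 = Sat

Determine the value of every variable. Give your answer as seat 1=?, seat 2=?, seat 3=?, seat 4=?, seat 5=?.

seat 4 must be Sat (only option left). Strike Sat from seat 1, seat 3, seat 5.
seat 5 has just one choice, so seat 5 = Wed. Remove Wed from seat 3.
seat 1's domain is down to {Thu}, so seat 1 = Thu.
seat 3 has just one choice, so seat 3 = Tue. Remove Tue from seat 2.
That leaves seat 2 = Fri.

seat 1=Thu, seat 2=Fri, seat 3=Tue, seat 4=Sat, seat 5=Wed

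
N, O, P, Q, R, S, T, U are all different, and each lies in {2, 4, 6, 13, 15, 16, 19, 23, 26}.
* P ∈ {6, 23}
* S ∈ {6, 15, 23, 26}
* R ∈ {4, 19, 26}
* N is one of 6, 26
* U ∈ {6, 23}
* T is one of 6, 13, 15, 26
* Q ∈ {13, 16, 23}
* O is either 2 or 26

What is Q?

16

The 2 variables P and U are confined to {6, 23}, which locks those values in; drop them from N, Q, S, T.
That leaves N = 26. Strike 26 from O, R, S, T.
That leaves O = 2.
S's domain is down to {15}, so S = 15. So T can't be 15.
T must be 13 (only option left). Eliminate 13 elsewhere: Q.
So Q = 16.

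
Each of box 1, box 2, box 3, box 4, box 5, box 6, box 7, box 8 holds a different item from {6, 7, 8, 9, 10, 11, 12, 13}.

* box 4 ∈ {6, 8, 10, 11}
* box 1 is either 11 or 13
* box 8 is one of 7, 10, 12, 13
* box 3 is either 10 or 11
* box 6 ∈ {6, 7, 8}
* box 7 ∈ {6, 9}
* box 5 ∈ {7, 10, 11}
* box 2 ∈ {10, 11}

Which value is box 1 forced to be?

The 8 variables together cover exactly {6, 7, 8, 9, 10, 11, 12, 13} — 8 values for 8 variables — and 9 appears only in box 7's list, so box 7 = 9.
The 7 still-open variables together cover exactly {6, 7, 8, 10, 11, 12, 13} — 7 values for 7 variables — and 12 appears only in box 8's list, so box 8 = 12.
Among the 6 still-open variables, 13 fits only box 1 (and all 6 values in {6, 7, 8, 10, 11, 13} must be used), so box 1 = 13.

13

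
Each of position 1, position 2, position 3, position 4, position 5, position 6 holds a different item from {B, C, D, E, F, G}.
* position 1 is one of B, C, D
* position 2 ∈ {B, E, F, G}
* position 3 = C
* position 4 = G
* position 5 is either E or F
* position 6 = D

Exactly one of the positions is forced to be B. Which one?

position 3's domain is down to {C}, so position 3 = C. Strike C from position 1.
That leaves position 4 = G. Eliminate G elsewhere: position 2.
That leaves position 6 = D. Remove D from position 1.
So B goes to position 1.

position 1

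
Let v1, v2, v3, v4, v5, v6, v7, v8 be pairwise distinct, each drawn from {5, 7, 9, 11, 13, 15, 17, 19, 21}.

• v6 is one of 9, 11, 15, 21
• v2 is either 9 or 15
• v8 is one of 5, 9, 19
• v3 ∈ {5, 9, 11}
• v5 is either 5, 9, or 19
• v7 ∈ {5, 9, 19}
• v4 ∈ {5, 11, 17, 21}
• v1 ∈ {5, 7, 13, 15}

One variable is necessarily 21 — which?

The 3 variables v5, v7, v8 are confined to {5, 9, 19}, which locks those values in; drop them from v1, v2, v3, v4, v6.
That leaves v2 = 15. So v1, v6 can't be 15.
That leaves v3 = 11. Eliminate 11 elsewhere: v4, v6.
So 21 goes to v6.

v6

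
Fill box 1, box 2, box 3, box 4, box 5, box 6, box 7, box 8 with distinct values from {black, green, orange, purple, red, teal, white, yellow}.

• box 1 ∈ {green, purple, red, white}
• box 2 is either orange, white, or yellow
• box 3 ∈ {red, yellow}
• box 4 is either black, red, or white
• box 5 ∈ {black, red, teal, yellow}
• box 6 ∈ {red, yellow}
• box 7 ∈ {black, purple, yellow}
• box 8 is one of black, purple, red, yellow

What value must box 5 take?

teal

Among the 8 variables, green fits only box 1 (and all 8 values in {black, green, orange, purple, red, teal, white, yellow} must be used), so box 1 = green.
The 7 still-open variables draw from only 7 values {black, orange, purple, red, teal, white, yellow}, so each is used; only box 2 can be orange, hence box 2 = orange.
Among the 6 still-open variables, teal fits only box 5 (and all 6 values in {black, purple, red, teal, white, yellow} must be used), so box 5 = teal.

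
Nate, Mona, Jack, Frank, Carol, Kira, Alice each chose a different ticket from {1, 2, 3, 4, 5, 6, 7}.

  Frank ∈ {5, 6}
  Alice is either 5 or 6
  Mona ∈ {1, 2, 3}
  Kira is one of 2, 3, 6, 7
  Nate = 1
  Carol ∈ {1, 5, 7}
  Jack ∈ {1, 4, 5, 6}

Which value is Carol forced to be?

Nate must be 1 (only option left). So Mona, Jack, Carol can't be 1.
The 6 still-open variables together cover exactly {2, 3, 4, 5, 6, 7} — 6 values for 6 variables — and 4 appears only in Jack's list, so Jack = 4.
Frank and Alice share exactly the 2 values {5, 6}; by pigeonhole those values go to them, so strike 5, 6 from Carol, Kira.
So Carol = 7.

7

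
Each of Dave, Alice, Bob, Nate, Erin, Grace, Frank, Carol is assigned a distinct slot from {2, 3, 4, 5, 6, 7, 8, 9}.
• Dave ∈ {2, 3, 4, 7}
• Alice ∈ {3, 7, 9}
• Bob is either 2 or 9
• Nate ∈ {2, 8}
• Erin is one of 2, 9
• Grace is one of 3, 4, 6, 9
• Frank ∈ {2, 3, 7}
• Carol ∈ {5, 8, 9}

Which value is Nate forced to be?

8

The 8 variables together cover exactly {2, 3, 4, 5, 6, 7, 8, 9} — 8 values for 8 variables — and 5 appears only in Carol's list, so Carol = 5.
The 7 still-open variables together cover exactly {2, 3, 4, 6, 7, 8, 9} — 7 values for 7 variables — and 6 appears only in Grace's list, so Grace = 6.
The 6 still-open variables draw from only 6 values {2, 3, 4, 7, 8, 9}, so each is used; only Dave can be 4, hence Dave = 4.
Among the 5 still-open variables, 8 fits only Nate (and all 5 values in {2, 3, 7, 8, 9} must be used), so Nate = 8.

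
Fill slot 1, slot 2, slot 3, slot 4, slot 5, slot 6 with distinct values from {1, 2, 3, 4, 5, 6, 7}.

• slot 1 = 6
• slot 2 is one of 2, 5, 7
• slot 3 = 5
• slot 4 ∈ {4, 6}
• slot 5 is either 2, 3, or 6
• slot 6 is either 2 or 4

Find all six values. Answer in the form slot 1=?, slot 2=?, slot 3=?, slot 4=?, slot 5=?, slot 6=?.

slot 1 has just one choice, so slot 1 = 6. Remove 6 from slot 4, slot 5.
slot 3 must be 5 (only option left). Eliminate 5 elsewhere: slot 2.
slot 4 must be 4 (only option left). Eliminate 4 elsewhere: slot 6.
slot 6 has just one choice, so slot 6 = 2. Remove 2 from slot 2, slot 5.
slot 2 must be 7 (only option left).
That leaves slot 5 = 3.

slot 1=6, slot 2=7, slot 3=5, slot 4=4, slot 5=3, slot 6=2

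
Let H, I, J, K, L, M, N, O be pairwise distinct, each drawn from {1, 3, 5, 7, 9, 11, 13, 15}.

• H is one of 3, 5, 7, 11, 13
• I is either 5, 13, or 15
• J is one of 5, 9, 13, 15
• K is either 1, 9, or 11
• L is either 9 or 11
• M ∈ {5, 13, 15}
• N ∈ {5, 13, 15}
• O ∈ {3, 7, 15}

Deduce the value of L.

11

The 8 variables draw from only 8 values {1, 3, 5, 7, 9, 11, 13, 15}, so each is used; only K can be 1, hence K = 1.
I, M, N share exactly the 3 values {5, 13, 15}; by pigeonhole those values go to them, so strike 5, 13, 15 from H, J, O.
J must be 9 (only option left). Eliminate 9 elsewhere: L.
So L = 11.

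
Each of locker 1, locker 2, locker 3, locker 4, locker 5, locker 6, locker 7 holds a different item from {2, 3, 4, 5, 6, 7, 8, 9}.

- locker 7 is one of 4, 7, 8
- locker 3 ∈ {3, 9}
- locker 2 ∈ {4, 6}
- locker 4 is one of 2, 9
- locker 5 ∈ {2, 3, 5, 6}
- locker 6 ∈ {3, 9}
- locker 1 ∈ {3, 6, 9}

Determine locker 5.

The 2 variables locker 3 and locker 6 are confined to {3, 9}, which locks those values in; drop them from locker 1, locker 4, locker 5.
locker 1 has just one choice, so locker 1 = 6. So locker 2, locker 5 can't be 6.
locker 2 must be 4 (only option left). Eliminate 4 elsewhere: locker 7.
locker 4 must be 2 (only option left). So locker 5 can't be 2.
So locker 5 = 5.

5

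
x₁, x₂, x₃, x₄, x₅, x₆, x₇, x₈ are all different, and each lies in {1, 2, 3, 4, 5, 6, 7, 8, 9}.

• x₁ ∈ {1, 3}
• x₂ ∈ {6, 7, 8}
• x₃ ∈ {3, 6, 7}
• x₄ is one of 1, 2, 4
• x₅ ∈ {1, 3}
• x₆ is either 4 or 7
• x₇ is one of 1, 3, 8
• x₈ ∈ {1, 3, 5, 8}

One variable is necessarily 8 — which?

x₇

The 8 variables together cover exactly {1, 2, 3, 4, 5, 6, 7, 8} — 8 values for 8 variables — and 2 appears only in x₄'s list, so x₄ = 2.
The 7 still-open variables draw from only 7 values {1, 3, 4, 5, 6, 7, 8}, so each is used; only x₆ can be 4, hence x₆ = 4.
The 6 still-open variables draw from only 6 values {1, 3, 5, 6, 7, 8}, so each is used; only x₈ can be 5, hence x₈ = 5.
x₁ and x₅ between them cover only {1, 3} — a naked pair. Remove those values from x₃, x₇.
So 8 goes to x₇.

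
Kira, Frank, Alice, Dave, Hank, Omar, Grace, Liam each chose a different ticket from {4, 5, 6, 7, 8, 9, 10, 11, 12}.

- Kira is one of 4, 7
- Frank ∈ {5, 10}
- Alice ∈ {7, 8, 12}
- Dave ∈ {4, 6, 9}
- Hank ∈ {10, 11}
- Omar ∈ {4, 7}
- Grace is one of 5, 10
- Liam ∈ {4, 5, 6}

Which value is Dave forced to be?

Kira and Omar share exactly the 2 values {4, 7}; by pigeonhole those values go to them, so strike 4, 7 from Alice, Dave, Liam.
The 2 variables Frank and Grace are confined to {5, 10}, which locks those values in; drop them from Hank, Liam.
Hank must be 11 (only option left).
That leaves Liam = 6. Remove 6 from Dave.
So Dave = 9.

9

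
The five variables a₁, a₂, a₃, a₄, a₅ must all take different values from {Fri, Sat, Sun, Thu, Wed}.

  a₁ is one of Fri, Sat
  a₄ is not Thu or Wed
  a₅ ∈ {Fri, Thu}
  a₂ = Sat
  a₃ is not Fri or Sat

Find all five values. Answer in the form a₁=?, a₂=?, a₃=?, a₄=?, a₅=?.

a₁=Fri, a₂=Sat, a₃=Wed, a₄=Sun, a₅=Thu

a₂ must be Sat (only option left). Strike Sat from a₁, a₄.
That leaves a₁ = Fri. Strike Fri from a₄, a₅.
That leaves a₄ = Sun. Strike Sun from a₃.
a₅ has just one choice, so a₅ = Thu. Strike Thu from a₃.
a₃'s domain is down to {Wed}, so a₃ = Wed.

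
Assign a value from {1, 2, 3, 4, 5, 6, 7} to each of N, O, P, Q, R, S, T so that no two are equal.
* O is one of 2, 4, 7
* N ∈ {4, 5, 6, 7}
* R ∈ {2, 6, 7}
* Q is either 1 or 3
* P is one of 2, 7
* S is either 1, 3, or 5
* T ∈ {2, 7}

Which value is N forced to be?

5

P and T between them cover only {2, 7} — a naked pair. Remove those values from N, O, R.
O must be 4 (only option left). Strike 4 from N.
That leaves R = 6. So N can't be 6.
So N = 5.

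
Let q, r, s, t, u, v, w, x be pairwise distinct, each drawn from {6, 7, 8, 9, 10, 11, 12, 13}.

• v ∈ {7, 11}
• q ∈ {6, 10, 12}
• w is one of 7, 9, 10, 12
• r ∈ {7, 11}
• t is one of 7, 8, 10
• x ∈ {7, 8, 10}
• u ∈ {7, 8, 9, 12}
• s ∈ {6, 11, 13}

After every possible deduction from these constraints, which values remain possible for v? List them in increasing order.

7, 11

The 8 variables draw from only 8 values {6, 7, 8, 9, 10, 11, 12, 13}, so each is used; only s can be 13, hence s = 13.
Among the 7 still-open variables, 6 fits only q (and all 7 values in {6, 7, 8, 9, 10, 11, 12} must be used), so q = 6.
The 2 variables r and v are confined to {7, 11}, which locks those values in; drop them from t, u, w, x.
t and x share exactly the 2 values {8, 10}; by pigeonhole those values go to them, so strike 8, 10 from u, w.
No further eliminations apply; v can still be any of 7, 11.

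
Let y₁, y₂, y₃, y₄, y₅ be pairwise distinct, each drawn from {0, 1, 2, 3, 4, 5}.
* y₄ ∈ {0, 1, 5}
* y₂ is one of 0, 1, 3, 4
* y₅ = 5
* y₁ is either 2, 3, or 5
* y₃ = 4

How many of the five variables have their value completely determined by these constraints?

y₃ has just one choice, so y₃ = 4. Strike 4 from y₂.
y₅ must be 5 (only option left). Strike 5 from y₁, y₄.
Determined: y₃=4, y₅=5. The other variables each still have more than one consistent value. That makes 2.

2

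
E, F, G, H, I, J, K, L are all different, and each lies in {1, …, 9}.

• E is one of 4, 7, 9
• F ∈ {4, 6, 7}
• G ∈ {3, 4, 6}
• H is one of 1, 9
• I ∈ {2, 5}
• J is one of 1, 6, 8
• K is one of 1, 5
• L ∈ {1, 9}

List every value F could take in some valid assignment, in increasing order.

4, 6, 7

The 2 variables H and L are confined to {1, 9}, which locks those values in; drop them from E, J, K.
K's domain is down to {5}, so K = 5. Strike 5 from I.
I has just one choice, so I = 2.
No further eliminations apply; F can still be any of 4, 6, 7.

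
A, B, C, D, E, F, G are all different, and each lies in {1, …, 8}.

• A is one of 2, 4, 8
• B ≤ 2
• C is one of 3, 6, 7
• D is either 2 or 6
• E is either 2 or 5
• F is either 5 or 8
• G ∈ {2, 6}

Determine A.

D and G share exactly the 2 values {2, 6}; by pigeonhole those values go to them, so strike 2, 6 from A, B, C, E.
B has just one choice, so B = 1.
E must be 5 (only option left). So F can't be 5.
F has just one choice, so F = 8. So A can't be 8.
So A = 4.

4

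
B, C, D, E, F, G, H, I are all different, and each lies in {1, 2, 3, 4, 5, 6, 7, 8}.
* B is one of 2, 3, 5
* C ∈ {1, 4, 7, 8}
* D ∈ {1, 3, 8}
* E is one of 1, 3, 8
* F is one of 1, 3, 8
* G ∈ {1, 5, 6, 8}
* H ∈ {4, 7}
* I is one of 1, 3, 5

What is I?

5

Among the 8 variables, 2 fits only B (and all 8 values in {1, 2, 3, 4, 5, 6, 7, 8} must be used), so B = 2.
The 7 still-open variables draw from only 7 values {1, 3, 4, 5, 6, 7, 8}, so each is used; only G can be 6, hence G = 6.
The 6 still-open variables together cover exactly {1, 3, 4, 5, 7, 8} — 6 values for 6 variables — and 5 appears only in I's list, so I = 5.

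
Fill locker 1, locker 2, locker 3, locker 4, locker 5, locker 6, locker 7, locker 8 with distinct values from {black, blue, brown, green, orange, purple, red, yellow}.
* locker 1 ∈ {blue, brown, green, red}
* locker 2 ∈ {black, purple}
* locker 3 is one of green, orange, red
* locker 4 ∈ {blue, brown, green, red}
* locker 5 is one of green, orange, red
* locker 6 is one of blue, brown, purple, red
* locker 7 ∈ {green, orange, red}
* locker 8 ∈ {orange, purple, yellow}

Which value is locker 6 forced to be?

purple

The 8 variables draw from only 8 values {black, blue, brown, green, orange, purple, red, yellow}, so each is used; only locker 2 can be black, hence locker 2 = black.
The 7 still-open variables draw from only 7 values {blue, brown, green, orange, purple, red, yellow}, so each is used; only locker 8 can be yellow, hence locker 8 = yellow.
The 6 still-open variables together cover exactly {blue, brown, green, orange, purple, red} — 6 values for 6 variables — and purple appears only in locker 6's list, so locker 6 = purple.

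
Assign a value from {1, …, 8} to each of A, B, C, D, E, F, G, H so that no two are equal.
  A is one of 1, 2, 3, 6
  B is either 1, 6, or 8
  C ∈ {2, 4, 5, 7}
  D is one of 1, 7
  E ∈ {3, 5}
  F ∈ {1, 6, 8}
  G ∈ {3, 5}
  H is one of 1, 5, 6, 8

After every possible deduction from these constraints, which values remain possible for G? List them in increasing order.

3, 5

Among the 8 variables, 4 fits only C (and all 8 values in {1, 2, 3, 4, 5, 6, 7, 8} must be used), so C = 4.
The 7 still-open variables draw from only 7 values {1, 2, 3, 5, 6, 7, 8}, so each is used; only A can be 2, hence A = 2.
Among the 6 still-open variables, 7 fits only D (and all 6 values in {1, 3, 5, 6, 7, 8} must be used), so D = 7.
E and G share exactly the 2 values {3, 5}; by pigeonhole those values go to them, so strike 3, 5 from H.
No further eliminations apply; G can still be any of 3, 5.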